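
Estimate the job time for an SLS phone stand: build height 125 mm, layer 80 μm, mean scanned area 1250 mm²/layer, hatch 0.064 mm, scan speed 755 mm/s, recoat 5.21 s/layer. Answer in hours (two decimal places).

Layers = ⌈125/0.08⌉ = 1563.
Scan path per layer = 1250 / 0.064 = 19531.3 mm.
Laser time per layer = 19531.3 / 755 = 25.8693 s.
Layer cycle: 25.8693 + 5.21 → 31.0793 s.
Total: 1563 × 31.0793 s = 48576.9459 s → 13.49 hours.

13.49 hours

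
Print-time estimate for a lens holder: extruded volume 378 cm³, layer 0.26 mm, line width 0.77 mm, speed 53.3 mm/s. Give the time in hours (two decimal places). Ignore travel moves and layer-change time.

Bead cross-section = 0.26 × 0.77, so 0.2002 mm².
Total extruded path = 378000/0.2002 = 1888111.9 mm.
Extrusion time = 1888111.9 / 53.3 = 35424.2 s.
That's 35424.2 s → 9.84 hours.

9.84 hours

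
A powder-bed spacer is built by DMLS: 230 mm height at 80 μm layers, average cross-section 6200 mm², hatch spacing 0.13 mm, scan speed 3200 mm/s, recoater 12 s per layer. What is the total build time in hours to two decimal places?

Number of layers: 230 / 0.08 → 2875 (rounded up).
Scan path per layer = 6200 / 0.13, so 47692.3 mm.
Scan time per layer: 47692.3 / 3200 → 14.9038 s.
Per-layer time = 14.9038 + 12 = 26.9038 s.
Total: 2875 × 26.9038 s = 77348.425 s → 21.49 hours.

21.49 hours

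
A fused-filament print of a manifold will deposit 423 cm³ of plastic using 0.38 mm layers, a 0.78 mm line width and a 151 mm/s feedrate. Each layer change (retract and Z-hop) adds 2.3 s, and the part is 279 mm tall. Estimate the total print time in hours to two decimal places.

3.09 hours

Extrusion cross-section = 0.38 × 0.78 = 0.2964 mm².
Path length: 423000 mm³ / 0.2964 mm² → 1427125.5 mm.
Time extruding: 1427125.5 / 151 → 9451.2 s.
Layer count = ceil(279 / 0.38) = 735.
Z-hop total: 735 × 2.3 → 1690.5 s.
Total = 9451.2 + 1690.5 = 11141.7 s = 3.09 hours.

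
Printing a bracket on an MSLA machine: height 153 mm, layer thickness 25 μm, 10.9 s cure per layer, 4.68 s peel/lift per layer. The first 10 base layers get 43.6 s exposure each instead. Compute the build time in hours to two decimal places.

Layers = ⌈153/0.025⌉ = 6120.
Base layers = 10 × (43.6 + 4.68), so 482.8 s.
Remaining layers = 6110 × (10.9 + 4.68), so 95193.8 s.
Total = 482.8 + 95193.8 = 95676.6 s = 26.58 hours.

26.58 hours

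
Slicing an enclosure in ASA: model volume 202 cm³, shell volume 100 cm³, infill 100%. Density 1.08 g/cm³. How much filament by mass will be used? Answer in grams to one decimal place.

218.2 g

Volume inside the shell = 202 − 100 = 102 cm³.
Infill volume = 1.00 × 102 = 102 cm³.
Total printed volume = 100 + 102 = 202 cm³.
Mass = 202 × 1.08, so 218.16 g.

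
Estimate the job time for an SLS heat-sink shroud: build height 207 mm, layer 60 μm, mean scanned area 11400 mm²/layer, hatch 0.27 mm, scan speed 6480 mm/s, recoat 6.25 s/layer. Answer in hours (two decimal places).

12.23 hours

Number of layers: 207 / 0.06 → 3450 (rounded up).
Hatch length per layer = 11400 / 0.27, so 42222.2 mm.
Laser time per layer: 42222.2 / 6480 → 6.5158 s.
Time per layer: 6.5158 + 6.25 → 12.7658 s.
Total: 3450 × 12.7658 s = 44042.01 s → 12.23 hours.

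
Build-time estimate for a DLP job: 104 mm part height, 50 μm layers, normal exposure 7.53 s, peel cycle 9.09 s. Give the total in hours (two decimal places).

9.60 hours

Layers = ⌈104/0.05⌉ = 2080.
Cycle time: 7.53 + 9.09 → 16.62 s.
Total = 2080 × 16.62 = 34569.6 s = 9.60 hours.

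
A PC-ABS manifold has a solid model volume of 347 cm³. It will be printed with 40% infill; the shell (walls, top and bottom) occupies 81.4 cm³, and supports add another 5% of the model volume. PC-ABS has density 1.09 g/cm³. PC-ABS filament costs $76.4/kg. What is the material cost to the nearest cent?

Interior volume = 347 − 81.4 = 265.6 cm³.
Deposited infill = 0.40 × 265.6, so 106.24 cm³.
Support = 0.05 × 347 = 17.35 cm³.
Total printed volume = 81.4 + 106.24 + 17.35, so 204.99 cm³.
Mass: 204.99 × 1.09 → 223.4391 g.
Cost = 223.4391 g / 1000 × $76.4/kg = $17.07.

$17.07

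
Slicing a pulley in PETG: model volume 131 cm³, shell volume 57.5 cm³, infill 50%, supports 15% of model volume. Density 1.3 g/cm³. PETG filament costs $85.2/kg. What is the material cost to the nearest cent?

$12.62

Infill region: 131 − 57.5 → 73.5 cm³.
Deposited infill = 0.50 × 73.5 = 36.75 cm³.
Support: 0.15 × 131 → 19.65 cm³.
Total extruded = 57.5 + 36.75 + 19.65, so 113.9 cm³.
Mass: 113.9 × 1.3 → 148.07 g.
At $85.2/kg: 148.07/1000 × 85.2 = $12.62.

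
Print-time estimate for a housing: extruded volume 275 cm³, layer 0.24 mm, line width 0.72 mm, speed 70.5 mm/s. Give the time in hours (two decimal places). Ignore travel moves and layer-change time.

6.27 hours

Extrusion cross-section = 0.24 × 0.72 = 0.1728 mm².
Toolpath length = 275 cm³ / 0.1728 mm² = 275000 / 0.1728 = 1591435.2 mm.
Time extruding = 1591435.2 / 70.5, so 22573.5 s.
That's 22573.5 s → 6.27 hours.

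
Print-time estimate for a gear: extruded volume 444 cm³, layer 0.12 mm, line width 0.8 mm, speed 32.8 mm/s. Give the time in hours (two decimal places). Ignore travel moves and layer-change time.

39.17 hours

Bead cross-section = 0.12 × 0.8 = 0.096 mm².
Path length: 444000 mm³ / 0.096 mm² → 4625000 mm.
Time extruding = 4625000 / 32.8, so 141006.1 s.
141006.1 s = 39.17 hours.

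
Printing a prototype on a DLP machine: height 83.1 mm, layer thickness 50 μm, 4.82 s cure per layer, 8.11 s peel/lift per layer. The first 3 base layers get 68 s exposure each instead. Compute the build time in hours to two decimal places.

6.02 hours

Layer count = ceil(83.1 / 0.05) = 1662.
Burn-in layers = 3 × (68 + 8.11) = 228.33 s.
Normal layers: 1659 × (4.82 + 8.11) → 21450.87 s.
Total = 228.33 + 21450.87 = 21679.2 s = 6.02 hours.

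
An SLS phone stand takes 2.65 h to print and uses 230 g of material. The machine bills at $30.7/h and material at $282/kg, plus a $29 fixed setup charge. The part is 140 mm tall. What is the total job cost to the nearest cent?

Machine-time cost = 30.7 × 2.65 = $81.355.
Material cost = 282 × 230/1000, so $64.86.
Total = 81.355 + 64.86 + 29 = 175.215 ≈ $175.22.

$175.22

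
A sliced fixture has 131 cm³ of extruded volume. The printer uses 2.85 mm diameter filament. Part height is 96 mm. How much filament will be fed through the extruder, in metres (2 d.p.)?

20.53 m

Cross-section of 2.85 mm filament: π·(2.85/2)² = 6.3794 mm².
Length = 131 cm³ / 6.3794 mm² = 131000 / 6.3794 = 20534.85 mm = 20.53 m.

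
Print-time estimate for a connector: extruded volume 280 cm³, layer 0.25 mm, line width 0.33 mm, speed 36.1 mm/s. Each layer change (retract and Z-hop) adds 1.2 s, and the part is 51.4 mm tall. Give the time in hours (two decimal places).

Extrusion cross-section: 0.25 × 0.33 → 0.0825 mm².
Path length: 280000 mm³ / 0.0825 mm² → 3393939.4 mm.
Print-move time = 3393939.4 / 36.1, so 94014.9 s.
Number of layers: 51.4 / 0.25 → 206 (rounded up).
Layer-change overhead = 206 × 1.2 = 247.2 s.
Altogether 94014.9 + 247.2 = 94262.1 s, i.e. 26.18 hours.

26.18 hours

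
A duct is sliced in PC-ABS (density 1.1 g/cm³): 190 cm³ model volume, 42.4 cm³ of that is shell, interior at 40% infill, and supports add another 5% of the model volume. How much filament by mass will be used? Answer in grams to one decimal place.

Interior volume = 190 − 42.4, so 147.6 cm³.
Infill deposited = 0.40 × 147.6, so 59.04 cm³.
Support = 0.05 × 190 = 9.5 cm³.
Total printed volume = 42.4 + 59.04 + 9.5, so 110.94 cm³.
Mass = 110.94 × 1.1 = 122.034 g.

122.0 g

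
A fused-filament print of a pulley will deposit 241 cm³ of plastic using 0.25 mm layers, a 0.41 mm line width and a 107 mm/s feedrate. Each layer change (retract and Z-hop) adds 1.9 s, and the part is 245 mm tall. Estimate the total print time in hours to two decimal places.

Bead cross-section = 0.25 × 0.41, so 0.1025 mm².
Toolpath length = 241 cm³ / 0.1025 mm² = 241000 / 0.1025 = 2351219.5 mm.
Time extruding = 2351219.5 / 107 = 21974 s.
Layer count = ceil(245 / 0.25) = 980.
Non-print overhead = 980 × 1.9, so 1862 s.
Altogether 21974 + 1862 = 23836 s, i.e. 6.62 hours.

6.62 hours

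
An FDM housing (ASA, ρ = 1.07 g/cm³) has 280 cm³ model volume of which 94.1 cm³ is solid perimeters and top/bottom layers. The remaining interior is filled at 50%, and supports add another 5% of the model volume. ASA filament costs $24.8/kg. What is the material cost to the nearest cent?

$5.34

Infill region: 280 − 94.1 → 185.9 cm³.
Infill volume = 0.50 × 185.9, so 92.95 cm³.
Support = 0.05 × 280, so 14 cm³.
Total extruded: 94.1 + 92.95 + 14 → 201.05 cm³.
Mass = 201.05 × 1.07, so 215.1235 g.
At $24.8/kg: 215.1235/1000 × 24.8 = $5.34.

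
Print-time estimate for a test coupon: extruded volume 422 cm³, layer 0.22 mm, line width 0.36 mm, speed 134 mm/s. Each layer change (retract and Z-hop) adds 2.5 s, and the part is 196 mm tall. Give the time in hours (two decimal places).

Line area = 0.22 × 0.36, so 0.0792 mm².
Total extruded path = 422000/0.0792 = 5328282.8 mm.
Extrusion time = 5328282.8 / 134 = 39763.3 s.
Number of layers: 196 / 0.22 → 891 (rounded up).
Non-print overhead: 891 × 2.5 → 2227.5 s.
Altogether 39763.3 + 2227.5 = 41990.8 s, i.e. 11.66 hours.

11.66 hours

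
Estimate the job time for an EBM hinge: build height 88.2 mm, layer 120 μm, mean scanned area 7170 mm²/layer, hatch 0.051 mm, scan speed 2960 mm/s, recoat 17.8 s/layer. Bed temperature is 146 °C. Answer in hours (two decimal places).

Layer count = ceil(88.2 / 0.12) = 735.
Hatch length per layer = 7170 / 0.051, so 140588.2 mm.
Per-layer scan time = 140588.2 / 2960 = 47.496 s.
Time per layer = 47.496 + 17.8 = 65.296 s.
735 layers × 65.296 s/layer = 47992.56 s, i.e. 13.33 hours.

13.33 hours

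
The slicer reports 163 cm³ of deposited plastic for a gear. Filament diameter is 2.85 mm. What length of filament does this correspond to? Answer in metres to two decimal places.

A = π r² = π × 1.425² = 6.3794 mm².
L = 163000 mm³ / 6.3794 mm² = 25550.99 mm, i.e. 25.55 m.

25.55 m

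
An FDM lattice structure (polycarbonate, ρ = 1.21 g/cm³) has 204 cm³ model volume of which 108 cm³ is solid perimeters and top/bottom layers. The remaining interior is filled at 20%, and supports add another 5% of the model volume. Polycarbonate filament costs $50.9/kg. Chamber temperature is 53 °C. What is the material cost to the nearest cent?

$8.46

Interior volume: 204 − 108 → 96 cm³.
Infill deposited: 0.20 × 96 → 19.2 cm³.
Support = 0.05 × 204 = 10.2 cm³.
Total extruded: 108 + 19.2 + 10.2 → 137.4 cm³.
Mass: 137.4 × 1.21 → 166.254 g.
At $50.9/kg: 166.254/1000 × 50.9 = $8.46.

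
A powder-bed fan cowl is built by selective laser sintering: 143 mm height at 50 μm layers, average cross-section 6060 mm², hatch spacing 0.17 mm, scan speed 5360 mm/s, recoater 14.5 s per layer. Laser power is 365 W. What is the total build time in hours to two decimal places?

16.80 hours

Number of layers: 143 / 0.05 → 2860 (rounded up).
Scan path per layer = 6060 / 0.17 = 35647.1 mm.
Per-layer scan time: 35647.1 / 5360 → 6.6506 s.
Layer cycle = 6.6506 + 14.5 = 21.1506 s.
2860 layers × 21.1506 s/layer = 60490.716 s, i.e. 16.80 hours.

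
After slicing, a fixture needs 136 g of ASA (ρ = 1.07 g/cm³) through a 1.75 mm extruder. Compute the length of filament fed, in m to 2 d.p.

52.84 m

Extruded volume: 136/1.07 = 127.1028 cm³ (127102.8 mm³).
Filament cross-section = π × (1.75/2)² = 2.4053 mm².
L = V/A = 127102.8/2.4053 = 52842.81 mm → 52.84 m.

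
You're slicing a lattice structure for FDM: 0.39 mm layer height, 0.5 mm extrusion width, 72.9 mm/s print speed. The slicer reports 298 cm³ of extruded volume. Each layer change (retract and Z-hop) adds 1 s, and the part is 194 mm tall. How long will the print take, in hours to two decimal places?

5.96 hours

Line area: 0.39 × 0.5 → 0.195 mm².
Toolpath length = 298 cm³ / 0.195 mm² = 298000 / 0.195 = 1528205.1 mm.
Print-move time: 1528205.1 / 72.9 → 20963 s.
Layers = ⌈194/0.39⌉ = 498.
Z-hop total: 498 × 1 → 498 s.
Altogether 20963 + 498 = 21461 s, i.e. 5.96 hours.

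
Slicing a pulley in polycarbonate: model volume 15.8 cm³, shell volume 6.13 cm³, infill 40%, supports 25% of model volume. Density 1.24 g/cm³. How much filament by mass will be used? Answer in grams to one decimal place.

17.3 g

Volume inside the shell: 15.8 − 6.13 → 9.67 cm³.
Infill volume = 0.40 × 9.67 = 3.868 cm³.
Support = 0.25 × 15.8, so 3.95 cm³.
Total extruded: 6.13 + 3.868 + 3.95 → 13.948 cm³.
Mass: 13.948 × 1.24 → 17.29552 g.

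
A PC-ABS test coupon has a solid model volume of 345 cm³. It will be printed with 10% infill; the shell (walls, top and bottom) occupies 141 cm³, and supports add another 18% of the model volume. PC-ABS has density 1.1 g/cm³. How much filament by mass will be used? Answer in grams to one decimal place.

Infill region = 345 − 141 = 204 cm³.
Infill volume = 0.10 × 204 = 20.4 cm³.
Support: 0.18 × 345 → 62.1 cm³.
Deposited volume = 141 + 20.4 + 62.1, so 223.5 cm³.
Mass = 223.5 × 1.1, so 245.85 g.

245.9 g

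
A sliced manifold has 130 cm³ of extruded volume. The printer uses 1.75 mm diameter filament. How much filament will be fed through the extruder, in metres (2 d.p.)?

54.05 m

Cross-section of 1.75 mm filament: π·(1.75/2)² = 2.4053 mm².
Length = 130 cm³ / 2.4053 mm² = 130000 / 2.4053 = 54047.31 mm = 54.05 m.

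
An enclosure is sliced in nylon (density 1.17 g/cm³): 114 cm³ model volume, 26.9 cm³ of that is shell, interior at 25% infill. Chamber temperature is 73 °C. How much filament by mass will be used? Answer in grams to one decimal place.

56.9 g

Interior volume = 114 − 26.9 = 87.1 cm³.
Infill volume = 0.25 × 87.1, so 21.775 cm³.
Total extruded: 26.9 + 21.775 → 48.675 cm³.
Mass: 48.675 × 1.17 → 56.94975 g.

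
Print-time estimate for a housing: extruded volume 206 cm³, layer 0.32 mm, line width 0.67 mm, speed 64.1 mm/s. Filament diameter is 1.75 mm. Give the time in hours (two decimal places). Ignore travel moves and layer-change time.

Extrusion cross-section = 0.32 × 0.67, so 0.2144 mm².
Path length: 206000 mm³ / 0.2144 mm² → 960820.9 mm.
Time extruding = 960820.9 / 64.1, so 14989.4 s.
Converting: 14989.4 s = 4.16 hours.

4.16 hours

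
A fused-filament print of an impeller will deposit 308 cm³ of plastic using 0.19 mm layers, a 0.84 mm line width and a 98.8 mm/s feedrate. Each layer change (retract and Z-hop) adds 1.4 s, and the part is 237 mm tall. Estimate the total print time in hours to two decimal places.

5.91 hours

Extrusion cross-section: 0.19 × 0.84 → 0.1596 mm².
Toolpath length = 308 cm³ / 0.1596 mm² = 308000 / 0.1596 = 1929824.6 mm.
Extrusion time = 1929824.6 / 98.8 = 19532.6 s.
Layer count = ceil(237 / 0.19) = 1248.
Z-hop total: 1248 × 1.4 → 1747.2 s.
Total = 19532.6 + 1747.2 = 21279.8 s = 5.91 hours.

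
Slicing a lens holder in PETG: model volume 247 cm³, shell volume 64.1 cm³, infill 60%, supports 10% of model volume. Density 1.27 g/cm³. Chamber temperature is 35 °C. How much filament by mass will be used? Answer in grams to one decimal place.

252.1 g

Volume inside the shell = 247 − 64.1 = 182.9 cm³.
Infill deposited = 0.60 × 182.9 = 109.74 cm³.
Support = 0.10 × 247, so 24.7 cm³.
Total printed volume = 64.1 + 109.74 + 24.7, so 198.54 cm³.
Mass = 198.54 × 1.27, so 252.1458 g.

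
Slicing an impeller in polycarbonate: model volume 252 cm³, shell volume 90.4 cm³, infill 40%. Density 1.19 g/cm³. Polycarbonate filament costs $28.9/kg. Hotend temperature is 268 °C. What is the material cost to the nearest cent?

$5.33

Infill region = 252 − 90.4, so 161.6 cm³.
Infill volume = 0.40 × 161.6, so 64.64 cm³.
Deposited volume = 90.4 + 64.64 = 155.04 cm³.
Mass: 155.04 × 1.19 → 184.4976 g.
At $28.9/kg: 184.4976/1000 × 28.9 = $5.33.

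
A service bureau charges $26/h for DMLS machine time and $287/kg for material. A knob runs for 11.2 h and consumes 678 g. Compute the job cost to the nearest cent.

Machine cost = 26 × 11.2 = $291.20.
Material cost: 287 × 678/1000 → $194.586.
Job cost: 291.20 + 194.586 = 485.786 ≈ $485.79.

$485.79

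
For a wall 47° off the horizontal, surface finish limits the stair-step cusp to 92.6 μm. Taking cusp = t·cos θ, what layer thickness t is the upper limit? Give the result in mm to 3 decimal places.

0.136 mm

cos(47°) = 0.6820; t_max = 0.0926/0.6820 = 0.136 mm.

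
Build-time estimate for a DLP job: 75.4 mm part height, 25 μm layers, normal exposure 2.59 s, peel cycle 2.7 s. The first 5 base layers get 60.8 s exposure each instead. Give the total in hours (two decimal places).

Layers = ⌈75.4/0.025⌉ = 3016.
Burn-in layers = 5 × (60.8 + 2.7), so 317.5 s.
Remaining layers = 3011 × (2.59 + 2.7) = 15928.19 s.
Total = 317.5 + 15928.19 = 16245.69 s = 4.51 hours.

4.51 hours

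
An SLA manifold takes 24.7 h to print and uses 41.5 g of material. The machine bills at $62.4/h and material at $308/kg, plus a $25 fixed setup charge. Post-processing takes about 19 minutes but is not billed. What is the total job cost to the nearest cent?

$1579.06

Machine cost = 62.4 × 24.7 = $1541.28.
Feedstock cost = 308 × 41.5/1000, so $12.782.
Total = 1541.28 + 12.782 + 25 = 1579.062 ≈ $1579.06.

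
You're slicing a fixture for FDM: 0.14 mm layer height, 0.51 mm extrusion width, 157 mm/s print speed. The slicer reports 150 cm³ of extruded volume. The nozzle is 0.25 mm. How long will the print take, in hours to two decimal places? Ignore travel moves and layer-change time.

3.72 hours

Line area: 0.14 × 0.51 → 0.0714 mm².
Total extruded path = 150000/0.0714 = 2100840.3 mm.
Print-move time = 2100840.3 / 157 = 13381.1 s.
That's 13381.1 s → 3.72 hours.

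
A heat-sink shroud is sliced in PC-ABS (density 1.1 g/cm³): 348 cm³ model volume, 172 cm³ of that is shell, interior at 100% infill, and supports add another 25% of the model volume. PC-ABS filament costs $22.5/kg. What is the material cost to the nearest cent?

Interior volume = 348 − 172, so 176 cm³.
Infill volume: 1.00 × 176 → 176 cm³.
Support: 0.25 × 348 → 87 cm³.
Total extruded: 172 + 176 + 87 → 435 cm³.
Mass = 435 × 1.1, so 478.5 g.
Cost = 478.5 g / 1000 × $22.5/kg = $10.77.

$10.77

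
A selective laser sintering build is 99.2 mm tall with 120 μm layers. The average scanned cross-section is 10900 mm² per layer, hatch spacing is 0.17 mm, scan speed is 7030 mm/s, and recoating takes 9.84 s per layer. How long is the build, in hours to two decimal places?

Layer count = ceil(99.2 / 0.12) = 827.
Per-layer scan distance = 10900 / 0.17, so 64117.6 mm.
Per-layer scan time = 64117.6 / 7030 = 9.1206 s.
Layer cycle: 9.1206 + 9.84 → 18.9606 s.
Build time = 827 × 18.9606 = 15680.4162 s = 4.36 hours.

4.36 hours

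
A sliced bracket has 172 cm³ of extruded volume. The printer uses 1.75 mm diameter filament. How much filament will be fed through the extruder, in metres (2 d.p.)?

71.51 m

Cross-section of 1.75 mm filament: π·(1.75/2)² = 2.4053 mm².
Length = 172 cm³ / 2.4053 mm² = 172000 / 2.4053 = 71508.75 mm = 71.51 m.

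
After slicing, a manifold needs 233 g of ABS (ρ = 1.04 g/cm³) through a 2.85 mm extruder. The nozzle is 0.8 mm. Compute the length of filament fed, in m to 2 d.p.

Volume = 233 g / 1.04 g·cm⁻³ = 224.0385 cm³ = 224038.5 mm³.
Filament cross-section = π × (2.85/2)² = 6.3794 mm².
Length = 224038.5 / 6.3794 = 35119.06 mm = 35.12 m.

35.12 m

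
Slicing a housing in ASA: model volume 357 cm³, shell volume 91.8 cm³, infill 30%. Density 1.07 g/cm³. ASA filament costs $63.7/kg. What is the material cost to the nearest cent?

$11.68

Interior volume = 357 − 91.8, so 265.2 cm³.
Deposited infill: 0.30 × 265.2 → 79.56 cm³.
Total extruded = 91.8 + 79.56 = 171.36 cm³.
Mass: 171.36 × 1.07 → 183.3552 g.
Cost = 183.3552 g / 1000 × $63.7/kg = $11.68.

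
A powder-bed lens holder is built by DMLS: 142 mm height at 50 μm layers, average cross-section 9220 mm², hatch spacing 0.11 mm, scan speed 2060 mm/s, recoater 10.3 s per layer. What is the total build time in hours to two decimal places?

Number of layers: 142 / 0.05 → 2840 (rounded up).
Hatch length per layer = 9220 / 0.11, so 83818.2 mm.
Scan time per layer = 83818.2 / 2060, so 40.6884 s.
Time per layer: 40.6884 + 10.3 → 50.9884 s.
Build time = 2840 × 50.9884 = 144807.056 s = 40.22 hours.

40.22 hours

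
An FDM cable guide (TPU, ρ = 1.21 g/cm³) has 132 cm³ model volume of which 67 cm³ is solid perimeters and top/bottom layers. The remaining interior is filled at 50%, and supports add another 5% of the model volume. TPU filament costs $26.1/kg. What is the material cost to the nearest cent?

$3.35

Interior volume: 132 − 67 → 65 cm³.
Deposited infill: 0.50 × 65 → 32.5 cm³.
Support = 0.05 × 132, so 6.6 cm³.
Total extruded: 67 + 32.5 + 6.6 → 106.1 cm³.
Mass: 106.1 × 1.21 → 128.381 g.
At $26.1/kg: 128.381/1000 × 26.1 = $3.35.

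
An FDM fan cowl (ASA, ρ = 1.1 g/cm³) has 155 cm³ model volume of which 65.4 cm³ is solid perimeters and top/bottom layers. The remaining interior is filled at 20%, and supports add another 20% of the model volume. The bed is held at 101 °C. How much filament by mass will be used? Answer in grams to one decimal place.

125.8 g

Infill region: 155 − 65.4 → 89.6 cm³.
Deposited infill: 0.20 × 89.6 → 17.92 cm³.
Support: 0.20 × 155 → 31 cm³.
Total extruded = 65.4 + 17.92 + 31 = 114.32 cm³.
Mass = 114.32 × 1.1 = 125.752 g.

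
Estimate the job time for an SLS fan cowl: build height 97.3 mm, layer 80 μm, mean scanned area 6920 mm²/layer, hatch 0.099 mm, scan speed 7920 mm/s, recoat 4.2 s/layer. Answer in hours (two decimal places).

Layer count = ceil(97.3 / 0.08) = 1217.
Scan path per layer = 6920 / 0.099 = 69899 mm.
Per-layer scan time: 69899 / 7920 → 8.8256 s.
Time per layer = 8.8256 + 4.2, so 13.0256 s.
Total: 1217 × 13.0256 s = 15852.1552 s → 4.40 hours.

4.40 hours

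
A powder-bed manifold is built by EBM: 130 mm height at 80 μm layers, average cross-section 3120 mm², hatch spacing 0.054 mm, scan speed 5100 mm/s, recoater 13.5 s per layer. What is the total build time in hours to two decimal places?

11.21 hours

Layer count = ceil(130 / 0.08) = 1625.
Scan path per layer = 3120 / 0.054 = 57777.8 mm.
Scan time per layer = 57777.8 / 5100 = 11.329 s.
Layer cycle = 11.329 + 13.5, so 24.829 s.
Total: 1625 × 24.829 s = 40347.125 s → 11.21 hours.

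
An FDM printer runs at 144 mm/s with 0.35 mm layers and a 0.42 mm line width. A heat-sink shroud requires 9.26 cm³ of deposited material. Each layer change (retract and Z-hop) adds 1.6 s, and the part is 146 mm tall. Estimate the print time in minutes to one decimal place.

18.4 minutes

Line area = 0.35 × 0.42, so 0.147 mm².
Total extruded path = 9260/0.147 = 62993.2 mm.
Time extruding = 62993.2 / 144 = 437.5 s.
Layers = ⌈146/0.35⌉ = 418.
Non-print overhead = 418 × 1.6 = 668.8 s.
Altogether 437.5 + 668.8 = 1106.3 s, i.e. 18.4 minutes.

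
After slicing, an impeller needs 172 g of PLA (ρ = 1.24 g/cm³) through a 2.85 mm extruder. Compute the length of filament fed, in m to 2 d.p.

21.74 m

Volume = 172 g / 1.24 g·cm⁻³ = 138.7097 cm³ = 138709.7 mm³.
Filament cross-section = π × (2.85/2)² = 6.3794 mm².
Length = 138709.7 / 6.3794 = 21743.38 mm = 21.74 m.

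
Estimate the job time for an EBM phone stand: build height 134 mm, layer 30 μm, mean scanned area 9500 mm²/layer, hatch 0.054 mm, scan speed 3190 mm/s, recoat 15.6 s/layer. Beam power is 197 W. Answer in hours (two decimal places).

87.79 hours

Layer count = ceil(134 / 0.03) = 4467.
Scan path per layer = 9500 / 0.054, so 175925.9 mm.
Beam time per layer = 175925.9 / 3190, so 55.1492 s.
Per-layer time: 55.1492 + 15.6 → 70.7492 s.
Build time = 4467 × 70.7492 = 316036.6764 s = 87.79 hours.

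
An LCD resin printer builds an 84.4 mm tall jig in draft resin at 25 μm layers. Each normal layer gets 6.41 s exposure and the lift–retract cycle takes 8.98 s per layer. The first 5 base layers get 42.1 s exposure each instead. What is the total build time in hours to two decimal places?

Layer count = ceil(84.4 / 0.025) = 3376.
Base layers = 5 × (42.1 + 8.98), so 255.4 s.
Regular layers = 3371 × (6.41 + 8.98), so 51879.69 s.
Total = 255.4 + 51879.69 = 52135.09 s = 14.48 hours.

14.48 hours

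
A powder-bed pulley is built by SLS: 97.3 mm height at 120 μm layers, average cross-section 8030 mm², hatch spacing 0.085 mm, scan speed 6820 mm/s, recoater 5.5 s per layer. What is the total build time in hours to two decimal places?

Layers = ⌈97.3/0.12⌉ = 811.
Per-layer scan distance: 8030 / 0.085 → 94470.6 mm.
Scan time per layer = 94470.6 / 6820, so 13.852 s.
Time per layer = 13.852 + 5.5, so 19.352 s.
Build time = 811 × 19.352 = 15694.472 s = 4.36 hours.

4.36 hours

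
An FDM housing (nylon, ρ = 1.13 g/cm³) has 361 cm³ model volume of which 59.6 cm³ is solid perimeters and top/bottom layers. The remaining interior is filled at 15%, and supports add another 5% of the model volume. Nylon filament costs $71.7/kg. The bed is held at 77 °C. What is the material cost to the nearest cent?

Interior volume = 361 − 59.6 = 301.4 cm³.
Infill deposited: 0.15 × 301.4 → 45.21 cm³.
Support = 0.05 × 361 = 18.05 cm³.
Deposited volume: 59.6 + 45.21 + 18.05 → 122.86 cm³.
Mass = 122.86 × 1.13 = 138.8318 g.
At $71.7/kg: 138.8318/1000 × 71.7 = $9.95.

$9.95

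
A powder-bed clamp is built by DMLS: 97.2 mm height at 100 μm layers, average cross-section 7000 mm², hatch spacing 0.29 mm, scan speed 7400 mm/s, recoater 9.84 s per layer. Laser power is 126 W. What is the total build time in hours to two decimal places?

3.54 hours

Layers = ⌈97.2/0.1⌉ = 972.
Hatch length per layer = 7000 / 0.29 = 24137.9 mm.
Per-layer scan time = 24137.9 / 7400 = 3.2619 s.
Layer cycle: 3.2619 + 9.84 → 13.1019 s.
Total: 972 × 13.1019 s = 12735.0468 s → 3.54 hours.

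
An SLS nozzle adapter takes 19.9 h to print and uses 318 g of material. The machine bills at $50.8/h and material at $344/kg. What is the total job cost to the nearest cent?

$1120.31

Time charge: 50.8 × 19.9 → $1010.92.
Material charge = 344 × 318/1000 = $109.392.
Total = 1010.92 + 109.392 = 1120.312 ≈ $1120.31.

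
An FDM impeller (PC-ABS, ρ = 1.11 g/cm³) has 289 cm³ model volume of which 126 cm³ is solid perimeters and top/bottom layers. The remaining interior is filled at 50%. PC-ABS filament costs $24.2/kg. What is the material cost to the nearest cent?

$5.57

Infill region = 289 − 126 = 163 cm³.
Infill volume: 0.50 × 163 → 81.5 cm³.
Total printed volume = 126 + 81.5, so 207.5 cm³.
Mass = 207.5 × 1.11 = 230.325 g.
Cost = 230.325 g / 1000 × $24.2/kg = $5.57.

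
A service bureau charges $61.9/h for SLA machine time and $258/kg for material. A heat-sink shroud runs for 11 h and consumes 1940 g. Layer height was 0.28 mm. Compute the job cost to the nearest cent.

$1181.42

Time charge = 61.9 × 11 = $680.90.
Material charge: 258 × 1940/1000 → $500.52.
Total = 680.90 + 500.52 = $1181.42.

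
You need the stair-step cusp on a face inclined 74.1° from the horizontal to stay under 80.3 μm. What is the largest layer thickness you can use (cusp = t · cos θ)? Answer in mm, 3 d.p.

0.293 mm

Layer height = cusp / cos(74.1°) = 0.0803 / 0.2740 = 0.293 mm.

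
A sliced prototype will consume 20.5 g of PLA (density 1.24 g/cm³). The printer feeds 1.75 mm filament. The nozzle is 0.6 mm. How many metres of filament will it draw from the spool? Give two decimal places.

6.87 m

Volume = 20.5 g / 1.24 g·cm⁻³ = 16.5323 cm³ = 16532.3 mm³.
Filament cross-section = π × (1.75/2)² = 2.4053 mm².
L = V/A = 16532.3/2.4053 = 6873.28 mm → 6.87 m.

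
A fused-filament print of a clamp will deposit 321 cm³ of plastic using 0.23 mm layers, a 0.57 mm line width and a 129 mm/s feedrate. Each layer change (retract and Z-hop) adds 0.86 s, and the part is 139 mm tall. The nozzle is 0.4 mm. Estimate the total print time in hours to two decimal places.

Extrusion cross-section = 0.23 × 0.57 = 0.1311 mm².
Path length: 321000 mm³ / 0.1311 mm² → 2448512.6 mm.
Time extruding = 2448512.6 / 129, so 18980.7 s.
Number of layers: 139 / 0.23 → 605 (rounded up).
Non-print overhead = 605 × 0.86, so 520.3 s.
Altogether 18980.7 + 520.3 = 19501 s, i.e. 5.42 hours.

5.42 hours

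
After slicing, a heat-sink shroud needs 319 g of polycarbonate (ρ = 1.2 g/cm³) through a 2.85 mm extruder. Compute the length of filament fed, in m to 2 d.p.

41.67 m

Extruded volume: 319/1.2 = 265.8333 cm³ (265833.3 mm³).
Filament cross-section = π × (2.85/2)² = 6.3794 mm².
L = V/A = 265833.3/6.3794 = 41670.58 mm → 41.67 m.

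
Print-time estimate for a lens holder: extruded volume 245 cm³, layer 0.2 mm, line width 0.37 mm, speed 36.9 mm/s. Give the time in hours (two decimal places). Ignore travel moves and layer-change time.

24.92 hours

Extrusion cross-section = 0.2 × 0.37, so 0.074 mm².
Total extruded path = 245000/0.074 = 3310810.8 mm.
Extrusion time = 3310810.8 / 36.9 = 89723.9 s.
That's 89723.9 s → 24.92 hours.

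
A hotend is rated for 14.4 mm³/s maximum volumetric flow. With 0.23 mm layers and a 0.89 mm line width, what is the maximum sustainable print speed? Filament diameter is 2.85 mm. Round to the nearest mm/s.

70 mm/s

Extrusion cross-section = 0.23 × 0.89, so 0.2047 mm².
v_max = Q/A = 14.4/0.2047 = 70.35 mm/s → 70 mm/s.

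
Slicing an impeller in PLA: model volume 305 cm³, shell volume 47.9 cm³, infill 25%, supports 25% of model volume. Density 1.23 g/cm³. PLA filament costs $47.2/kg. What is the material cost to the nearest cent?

$10.94

Volume inside the shell: 305 − 47.9 → 257.1 cm³.
Infill deposited = 0.25 × 257.1, so 64.275 cm³.
Support: 0.25 × 305 → 76.25 cm³.
Deposited volume: 47.9 + 64.275 + 76.25 → 188.425 cm³.
Mass: 188.425 × 1.23 → 231.76275 g.
Cost = 231.76275 g / 1000 × $47.2/kg = $10.94.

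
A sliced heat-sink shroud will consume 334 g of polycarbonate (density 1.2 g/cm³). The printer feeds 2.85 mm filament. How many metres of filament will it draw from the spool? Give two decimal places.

Extruded volume: 334/1.2 = 278.3333 cm³ (278333.3 mm³).
A = π r² = π × 1.425² = 6.3794 mm².
Length = 278333.3 / 6.3794 = 43630.01 mm = 43.63 m.

43.63 m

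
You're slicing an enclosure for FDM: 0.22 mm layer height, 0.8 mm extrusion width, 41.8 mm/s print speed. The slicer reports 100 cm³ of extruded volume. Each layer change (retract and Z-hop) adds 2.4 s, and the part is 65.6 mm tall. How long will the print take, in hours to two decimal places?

Line area = 0.22 × 0.8, so 0.176 mm².
Toolpath length = 100 cm³ / 0.176 mm² = 100000 / 0.176 = 568181.8 mm.
Extrusion time = 568181.8 / 41.8 = 13592.9 s.
Layer count = ceil(65.6 / 0.22) = 299.
Non-print overhead = 299 × 2.4, so 717.6 s.
Total = 13592.9 + 717.6 = 14310.5 s = 3.98 hours.

3.98 hours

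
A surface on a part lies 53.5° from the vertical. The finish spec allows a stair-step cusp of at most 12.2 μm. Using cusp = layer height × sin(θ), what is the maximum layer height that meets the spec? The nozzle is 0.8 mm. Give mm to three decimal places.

0.015 mm

t = h_c / sin θ = 0.0122 / 0.8039 = 0.015 mm.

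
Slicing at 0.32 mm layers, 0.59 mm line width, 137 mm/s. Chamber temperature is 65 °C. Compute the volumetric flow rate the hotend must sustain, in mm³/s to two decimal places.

Bead cross-section = 0.32 × 0.59, so 0.1888 mm².
Volumetric flow = 137 × 0.1888 = 25.87 mm³/s.

25.87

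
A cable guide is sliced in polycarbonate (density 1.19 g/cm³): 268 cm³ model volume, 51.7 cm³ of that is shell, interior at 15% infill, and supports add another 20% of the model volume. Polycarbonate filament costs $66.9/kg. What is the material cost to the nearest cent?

$10.97

Interior volume = 268 − 51.7, so 216.3 cm³.
Infill deposited: 0.15 × 216.3 → 32.445 cm³.
Support: 0.20 × 268 → 53.6 cm³.
Deposited volume = 51.7 + 32.445 + 53.6, so 137.745 cm³.
Mass = 137.745 × 1.19 = 163.91655 g.
Cost = 163.91655 g / 1000 × $66.9/kg = $10.97.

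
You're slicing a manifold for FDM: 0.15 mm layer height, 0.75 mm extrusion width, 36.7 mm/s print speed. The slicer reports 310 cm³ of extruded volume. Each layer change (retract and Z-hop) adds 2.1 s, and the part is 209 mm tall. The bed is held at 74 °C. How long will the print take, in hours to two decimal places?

21.67 hours

Bead cross-section = 0.15 × 0.75, so 0.1125 mm².
Path length: 310000 mm³ / 0.1125 mm² → 2755555.6 mm.
Time extruding = 2755555.6 / 36.7 = 75083.3 s.
Number of layers: 209 / 0.15 → 1394 (rounded up).
Layer-change overhead: 1394 × 2.1 → 2927.4 s.
Total = 75083.3 + 2927.4 = 78010.7 s = 21.67 hours.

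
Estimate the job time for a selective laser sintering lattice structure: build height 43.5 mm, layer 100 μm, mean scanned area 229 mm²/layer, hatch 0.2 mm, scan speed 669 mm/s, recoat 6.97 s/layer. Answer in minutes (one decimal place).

Layers = ⌈43.5/0.1⌉ = 435.
Hatch length per layer = 229 / 0.2 = 1145 mm.
Per-layer scan time = 1145 / 669 = 1.7115 s.
Layer cycle: 1.7115 + 6.97 → 8.6815 s.
Total: 435 × 8.6815 s = 3776.4525 s → 62.9 minutes.

62.9 minutes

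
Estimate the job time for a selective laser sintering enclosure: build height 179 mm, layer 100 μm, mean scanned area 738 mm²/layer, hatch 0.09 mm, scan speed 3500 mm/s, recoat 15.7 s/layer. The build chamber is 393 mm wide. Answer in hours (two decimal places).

8.97 hours

Number of layers: 179 / 0.1 → 1790 (rounded up).
Per-layer scan distance: 738 / 0.09 → 8200 mm.
Scan time per layer: 8200 / 3500 → 2.3429 s.
Layer cycle: 2.3429 + 15.7 → 18.0429 s.
Total: 1790 × 18.0429 s = 32296.791 s → 8.97 hours.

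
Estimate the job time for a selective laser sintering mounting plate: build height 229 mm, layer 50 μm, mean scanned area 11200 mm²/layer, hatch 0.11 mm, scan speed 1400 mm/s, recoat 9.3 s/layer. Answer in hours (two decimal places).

104.36 hours

Number of layers: 229 / 0.05 → 4580 (rounded up).
Hatch length per layer = 11200 / 0.11 = 101818.2 mm.
Per-layer scan time = 101818.2 / 1400, so 72.7273 s.
Per-layer time: 72.7273 + 9.3 → 82.0273 s.
Total: 4580 × 82.0273 s = 375685.034 s → 104.36 hours.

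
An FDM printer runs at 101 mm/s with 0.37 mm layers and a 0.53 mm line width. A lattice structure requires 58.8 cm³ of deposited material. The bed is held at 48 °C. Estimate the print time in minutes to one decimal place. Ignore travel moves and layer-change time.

49.5 minutes

Extrusion cross-section = 0.37 × 0.53 = 0.1961 mm².
Path length: 58800 mm³ / 0.1961 mm² → 299847 mm.
Extrusion time = 299847 / 101, so 2968.8 s.
In the requested units: 2968.8 s = 49.5 minutes.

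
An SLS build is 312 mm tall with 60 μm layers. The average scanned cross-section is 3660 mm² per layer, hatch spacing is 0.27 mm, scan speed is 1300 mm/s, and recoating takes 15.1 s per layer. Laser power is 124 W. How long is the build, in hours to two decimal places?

36.87 hours

Layers = ⌈312/0.06⌉ = 5200.
Scan path per layer = 3660 / 0.27, so 13555.6 mm.
Per-layer scan time = 13555.6 / 1300, so 10.4274 s.
Per-layer time = 10.4274 + 15.1, so 25.5274 s.
Build time = 5200 × 25.5274 = 132742.48 s = 36.87 hours.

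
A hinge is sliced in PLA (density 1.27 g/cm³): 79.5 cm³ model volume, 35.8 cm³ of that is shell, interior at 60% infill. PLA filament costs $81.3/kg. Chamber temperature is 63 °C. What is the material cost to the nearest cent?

$6.40

Volume inside the shell = 79.5 − 35.8, so 43.7 cm³.
Infill volume = 0.60 × 43.7 = 26.22 cm³.
Total extruded: 35.8 + 26.22 → 62.02 cm³.
Mass: 62.02 × 1.27 → 78.7654 g.
Cost = 78.7654 g / 1000 × $81.3/kg = $6.40.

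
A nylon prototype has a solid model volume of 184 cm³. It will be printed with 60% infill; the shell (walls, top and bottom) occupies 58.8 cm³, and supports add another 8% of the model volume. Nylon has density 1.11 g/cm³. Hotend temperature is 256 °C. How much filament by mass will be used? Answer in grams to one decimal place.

165.0 g

Interior volume: 184 − 58.8 → 125.2 cm³.
Infill volume = 0.60 × 125.2 = 75.12 cm³.
Support: 0.08 × 184 → 14.72 cm³.
Total printed volume: 58.8 + 75.12 + 14.72 → 148.64 cm³.
Mass = 148.64 × 1.11, so 164.9904 g.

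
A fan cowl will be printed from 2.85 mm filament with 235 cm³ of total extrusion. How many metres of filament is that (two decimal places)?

36.84 m

A = π r² = π × 1.425² = 6.3794 mm².
Length = 235 cm³ / 6.3794 mm² = 235000 / 6.3794 = 36837.32 mm = 36.84 m.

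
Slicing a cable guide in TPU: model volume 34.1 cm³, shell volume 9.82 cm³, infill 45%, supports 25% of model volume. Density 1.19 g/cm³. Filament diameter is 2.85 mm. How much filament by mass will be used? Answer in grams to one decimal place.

Interior volume: 34.1 − 9.82 → 24.28 cm³.
Infill deposited = 0.45 × 24.28, so 10.926 cm³.
Support = 0.25 × 34.1 = 8.525 cm³.
Total extruded: 9.82 + 10.926 + 8.525 → 29.271 cm³.
Mass = 29.271 × 1.19 = 34.83249 g.

34.8 g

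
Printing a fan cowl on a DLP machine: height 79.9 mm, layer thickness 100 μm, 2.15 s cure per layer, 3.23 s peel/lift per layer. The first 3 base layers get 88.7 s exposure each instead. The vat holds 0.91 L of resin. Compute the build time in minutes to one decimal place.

Number of layers: 79.9 / 0.1 → 799 (rounded up).
Base layers = 3 × (88.7 + 3.23), so 275.79 s.
Regular layers = 796 × (2.15 + 3.23), so 4282.48 s.
Total = 275.79 + 4282.48 = 4558.27 s = 76.0 minutes.

76.0 minutes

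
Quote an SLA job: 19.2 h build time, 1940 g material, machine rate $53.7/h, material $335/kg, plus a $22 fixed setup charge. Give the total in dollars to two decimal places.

Machine cost = 53.7 × 19.2 = $1031.04.
Feedstock cost = 335 × 1940/1000, so $649.90.
Total = 1031.04 + 649.90 + 22 = $1702.94.

$1702.94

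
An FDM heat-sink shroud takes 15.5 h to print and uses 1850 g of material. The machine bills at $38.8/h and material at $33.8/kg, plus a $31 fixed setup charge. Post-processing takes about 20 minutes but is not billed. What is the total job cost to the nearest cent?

$694.93

Time charge: 38.8 × 15.5 → $601.40.
Feedstock cost: 33.8 × 1850/1000 → $62.53.
Adding setup: 601.40 + 62.53 + 31 → $694.93.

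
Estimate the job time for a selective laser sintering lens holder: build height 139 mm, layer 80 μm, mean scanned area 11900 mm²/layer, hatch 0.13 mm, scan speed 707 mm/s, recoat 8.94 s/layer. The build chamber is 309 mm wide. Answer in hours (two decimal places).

66.82 hours

Layers = ⌈139/0.08⌉ = 1738.
Scan path per layer = 11900 / 0.13 = 91538.5 mm.
Laser time per layer = 91538.5 / 707, so 129.4745 s.
Layer cycle = 129.4745 + 8.94 = 138.4145 s.
Build time = 1738 × 138.4145 = 240564.401 s = 66.82 hours.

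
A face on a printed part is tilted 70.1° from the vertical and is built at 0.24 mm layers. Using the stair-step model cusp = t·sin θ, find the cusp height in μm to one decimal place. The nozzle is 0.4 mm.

sin(70.1°) = 0.9403, so cusp = 0.24 × 0.9403 = 0.225672 mm → 225.7 μm.

225.7 μm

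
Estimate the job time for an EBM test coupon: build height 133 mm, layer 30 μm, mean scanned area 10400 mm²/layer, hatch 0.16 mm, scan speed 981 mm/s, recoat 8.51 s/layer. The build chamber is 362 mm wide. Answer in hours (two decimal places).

92.09 hours

Layers = ⌈133/0.03⌉ = 4434.
Scan path per layer = 10400 / 0.16 = 65000 mm.
Per-layer scan time = 65000 / 981, so 66.2589 s.
Per-layer time: 66.2589 + 8.51 → 74.7689 s.
Total: 4434 × 74.7689 s = 331525.3026 s → 92.09 hours.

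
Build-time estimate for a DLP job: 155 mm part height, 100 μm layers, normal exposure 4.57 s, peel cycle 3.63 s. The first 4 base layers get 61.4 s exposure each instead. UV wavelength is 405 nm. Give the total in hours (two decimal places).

Layers = ⌈155/0.1⌉ = 1550.
Burn-in layers = 4 × (61.4 + 3.63), so 260.12 s.
Remaining layers = 1546 × (4.57 + 3.63) = 12677.2 s.
Sum: 260.12 + 12677.2 = 12937.32 s → 3.59 hours.

3.59 hours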